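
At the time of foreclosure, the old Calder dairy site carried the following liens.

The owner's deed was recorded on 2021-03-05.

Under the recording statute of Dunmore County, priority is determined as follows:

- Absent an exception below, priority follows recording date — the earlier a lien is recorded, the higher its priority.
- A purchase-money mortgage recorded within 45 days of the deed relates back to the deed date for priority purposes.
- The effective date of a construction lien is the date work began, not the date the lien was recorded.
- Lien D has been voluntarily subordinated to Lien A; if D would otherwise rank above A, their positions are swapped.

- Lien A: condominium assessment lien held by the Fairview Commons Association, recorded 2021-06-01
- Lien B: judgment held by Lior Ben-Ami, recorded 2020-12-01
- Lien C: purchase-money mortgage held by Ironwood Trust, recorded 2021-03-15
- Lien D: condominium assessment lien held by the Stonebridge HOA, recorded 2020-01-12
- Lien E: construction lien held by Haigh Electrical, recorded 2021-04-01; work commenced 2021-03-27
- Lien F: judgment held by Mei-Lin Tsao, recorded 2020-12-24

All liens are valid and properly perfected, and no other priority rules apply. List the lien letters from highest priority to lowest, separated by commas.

A, B, F, C, E, D

Effective dates after the stated exceptions: C's effective date is the deed date, 2021-03-05; E relates back to 2021-03-27 (work commenced).
By effective date: D (2020-01-12), B (2020-12-01), F (2020-12-24), C (2021-03-05), E (2021-03-27), A (2021-06-01).
D is senior to A before the subordination, so the two trade places.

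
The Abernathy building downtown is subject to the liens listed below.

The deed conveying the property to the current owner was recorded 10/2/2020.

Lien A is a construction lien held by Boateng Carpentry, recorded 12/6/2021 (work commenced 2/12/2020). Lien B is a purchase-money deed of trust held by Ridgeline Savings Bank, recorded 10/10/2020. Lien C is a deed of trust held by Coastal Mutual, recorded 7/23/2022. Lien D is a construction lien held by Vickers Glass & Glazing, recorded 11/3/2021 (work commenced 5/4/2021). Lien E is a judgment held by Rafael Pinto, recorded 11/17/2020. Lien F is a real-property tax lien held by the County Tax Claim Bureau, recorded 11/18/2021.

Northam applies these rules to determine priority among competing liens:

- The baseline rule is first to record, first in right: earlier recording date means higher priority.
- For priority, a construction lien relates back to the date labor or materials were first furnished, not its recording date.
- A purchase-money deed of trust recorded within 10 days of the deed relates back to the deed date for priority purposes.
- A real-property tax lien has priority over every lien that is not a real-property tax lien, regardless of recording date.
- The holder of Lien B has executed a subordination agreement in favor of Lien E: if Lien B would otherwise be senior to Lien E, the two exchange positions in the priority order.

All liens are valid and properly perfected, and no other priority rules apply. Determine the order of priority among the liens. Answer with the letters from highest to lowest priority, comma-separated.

F, A, E, B, D, C

Effective dates: A's effective date is 2/12/2020, when work began; B's effective date is the deed date, 10/2/2020; D is treated as recorded 5/4/2021, the work-commencement date.
F is a real-property tax lien and takes priority over every other lien.
The other liens, earliest effective date first: A (2/12/2020), B (10/2/2020), E (11/17/2020), D (5/4/2021), C (7/23/2022).
B is senior to E before the subordination, so the two trade places.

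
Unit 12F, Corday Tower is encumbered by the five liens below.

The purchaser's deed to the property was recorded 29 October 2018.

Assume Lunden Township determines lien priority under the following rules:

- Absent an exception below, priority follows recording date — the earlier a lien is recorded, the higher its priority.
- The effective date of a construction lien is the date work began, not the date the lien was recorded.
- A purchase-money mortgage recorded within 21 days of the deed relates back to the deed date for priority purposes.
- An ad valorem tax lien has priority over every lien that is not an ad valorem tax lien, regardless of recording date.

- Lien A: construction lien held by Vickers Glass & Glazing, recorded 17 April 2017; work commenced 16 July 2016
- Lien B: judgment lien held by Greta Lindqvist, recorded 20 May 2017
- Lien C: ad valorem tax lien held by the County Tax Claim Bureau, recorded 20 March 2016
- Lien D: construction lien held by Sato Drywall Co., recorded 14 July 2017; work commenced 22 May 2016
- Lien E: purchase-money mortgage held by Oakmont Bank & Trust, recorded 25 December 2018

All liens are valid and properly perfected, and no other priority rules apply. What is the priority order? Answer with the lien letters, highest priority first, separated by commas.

Adjusting effective dates: A relates back to 16 July 2016 (work commenced); D's effective date is 22 May 2016, when work began; E was recorded 57 days after the deed — beyond 21 days — so no relation-back applies.
As an ad valorem tax lien, C is senior to every other lien.
Remaining liens by effective date: D (22 May 2016), A (16 July 2016), B (20 May 2017), E (25 December 2018).

C, D, A, B, E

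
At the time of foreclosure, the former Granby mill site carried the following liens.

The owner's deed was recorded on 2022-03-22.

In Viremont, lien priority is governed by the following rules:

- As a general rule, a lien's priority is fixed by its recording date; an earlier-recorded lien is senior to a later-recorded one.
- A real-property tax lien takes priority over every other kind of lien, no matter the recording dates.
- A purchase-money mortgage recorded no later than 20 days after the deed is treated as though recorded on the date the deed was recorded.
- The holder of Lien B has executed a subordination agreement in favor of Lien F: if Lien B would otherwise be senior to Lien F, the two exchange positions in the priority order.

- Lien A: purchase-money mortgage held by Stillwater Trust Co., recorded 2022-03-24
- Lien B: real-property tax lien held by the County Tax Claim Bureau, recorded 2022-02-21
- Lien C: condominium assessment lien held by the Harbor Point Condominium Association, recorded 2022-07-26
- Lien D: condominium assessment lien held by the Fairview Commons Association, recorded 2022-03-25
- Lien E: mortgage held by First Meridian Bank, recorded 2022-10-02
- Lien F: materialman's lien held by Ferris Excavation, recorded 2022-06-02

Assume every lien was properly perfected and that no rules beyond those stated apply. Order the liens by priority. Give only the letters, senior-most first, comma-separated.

Effective dates after the stated exceptions: A was recorded within the 20-day window, so its effective date is the deed date 2022-03-22.
B is a real-property tax lien and takes priority over every other lien.
Remaining liens by effective date: A (2022-03-22), D (2022-03-25), F (2022-06-02), C (2022-07-26), E (2022-10-02).
The subordination applies — B was senior to F — so B and F swap.

F, A, D, B, C, E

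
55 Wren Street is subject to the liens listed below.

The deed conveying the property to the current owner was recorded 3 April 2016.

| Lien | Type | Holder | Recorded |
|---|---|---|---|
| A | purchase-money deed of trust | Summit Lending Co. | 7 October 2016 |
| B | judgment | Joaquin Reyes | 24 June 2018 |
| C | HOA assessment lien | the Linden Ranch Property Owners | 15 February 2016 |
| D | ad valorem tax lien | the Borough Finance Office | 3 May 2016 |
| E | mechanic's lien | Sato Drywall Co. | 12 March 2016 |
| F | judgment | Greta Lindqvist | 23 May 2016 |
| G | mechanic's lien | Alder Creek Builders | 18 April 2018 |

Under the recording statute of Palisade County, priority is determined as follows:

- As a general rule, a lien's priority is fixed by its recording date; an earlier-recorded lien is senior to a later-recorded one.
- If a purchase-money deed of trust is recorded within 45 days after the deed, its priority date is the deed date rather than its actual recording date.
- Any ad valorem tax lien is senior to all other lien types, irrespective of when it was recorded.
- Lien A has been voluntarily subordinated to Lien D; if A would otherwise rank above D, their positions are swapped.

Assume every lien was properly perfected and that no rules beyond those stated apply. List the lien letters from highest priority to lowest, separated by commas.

Adjusting effective dates: A was recorded 187 days after the deed, outside the 45-day window, so it keeps its recording date.
D, as an ad valorem tax lien, has superpriority and ranks first.
Ordering the rest by effective date: C (15 February 2016), E (12 March 2016), F (23 May 2016), A (7 October 2016), G (18 April 2018), B (24 June 2018).
A already ranks below D; the subordination has no effect.

D, C, E, F, A, G, B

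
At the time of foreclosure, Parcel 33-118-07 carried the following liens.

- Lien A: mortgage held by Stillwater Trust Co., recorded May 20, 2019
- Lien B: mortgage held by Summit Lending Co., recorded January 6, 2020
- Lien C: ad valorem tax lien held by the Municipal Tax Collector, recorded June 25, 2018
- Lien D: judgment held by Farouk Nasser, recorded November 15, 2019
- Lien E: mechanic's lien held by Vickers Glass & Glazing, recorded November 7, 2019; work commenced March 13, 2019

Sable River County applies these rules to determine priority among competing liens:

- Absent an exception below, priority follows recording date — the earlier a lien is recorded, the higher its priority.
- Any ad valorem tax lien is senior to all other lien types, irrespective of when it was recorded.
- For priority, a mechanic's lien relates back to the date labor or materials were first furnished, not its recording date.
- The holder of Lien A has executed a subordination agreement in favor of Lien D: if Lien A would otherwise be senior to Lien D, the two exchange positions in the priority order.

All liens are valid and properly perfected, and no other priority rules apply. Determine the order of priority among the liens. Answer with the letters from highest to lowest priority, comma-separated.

C, E, D, A, B

Effective dates: E is treated as recorded March 13, 2019, the work-commencement date.
As an ad valorem tax lien, C is senior to every other lien.
Ordering the rest by effective date: E (March 13, 2019), A (May 20, 2019), D (November 15, 2019), B (January 6, 2020).
The subordination applies — A was senior to D — so A and D swap.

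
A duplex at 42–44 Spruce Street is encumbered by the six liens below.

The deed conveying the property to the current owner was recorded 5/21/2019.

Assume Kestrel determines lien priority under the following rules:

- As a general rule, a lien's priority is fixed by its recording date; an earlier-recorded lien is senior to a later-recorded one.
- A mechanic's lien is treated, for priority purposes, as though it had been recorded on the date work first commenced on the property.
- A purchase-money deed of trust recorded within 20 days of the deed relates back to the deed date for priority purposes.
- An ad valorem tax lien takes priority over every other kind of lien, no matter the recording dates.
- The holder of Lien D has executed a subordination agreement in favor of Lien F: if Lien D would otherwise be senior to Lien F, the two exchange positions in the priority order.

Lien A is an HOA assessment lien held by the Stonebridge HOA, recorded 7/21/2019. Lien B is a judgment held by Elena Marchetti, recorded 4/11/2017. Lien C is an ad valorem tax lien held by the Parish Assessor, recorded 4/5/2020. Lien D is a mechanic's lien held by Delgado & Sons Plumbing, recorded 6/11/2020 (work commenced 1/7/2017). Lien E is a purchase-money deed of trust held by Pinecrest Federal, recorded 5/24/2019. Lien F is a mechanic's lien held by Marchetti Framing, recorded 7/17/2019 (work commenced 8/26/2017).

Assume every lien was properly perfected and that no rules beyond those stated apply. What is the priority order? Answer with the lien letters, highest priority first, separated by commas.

C, F, B, D, E, A

Effective dates: D relates back to 1/7/2017 (work commenced); E's effective date is the deed date, 5/21/2019; F's effective date is 8/26/2017, when work began.
As an ad valorem tax lien, C is senior to every other lien.
The other liens, earliest effective date first: D (1/7/2017), B (4/11/2017), F (8/26/2017), E (5/21/2019), A (7/21/2019).
D is senior to F before the subordination, so the two trade places.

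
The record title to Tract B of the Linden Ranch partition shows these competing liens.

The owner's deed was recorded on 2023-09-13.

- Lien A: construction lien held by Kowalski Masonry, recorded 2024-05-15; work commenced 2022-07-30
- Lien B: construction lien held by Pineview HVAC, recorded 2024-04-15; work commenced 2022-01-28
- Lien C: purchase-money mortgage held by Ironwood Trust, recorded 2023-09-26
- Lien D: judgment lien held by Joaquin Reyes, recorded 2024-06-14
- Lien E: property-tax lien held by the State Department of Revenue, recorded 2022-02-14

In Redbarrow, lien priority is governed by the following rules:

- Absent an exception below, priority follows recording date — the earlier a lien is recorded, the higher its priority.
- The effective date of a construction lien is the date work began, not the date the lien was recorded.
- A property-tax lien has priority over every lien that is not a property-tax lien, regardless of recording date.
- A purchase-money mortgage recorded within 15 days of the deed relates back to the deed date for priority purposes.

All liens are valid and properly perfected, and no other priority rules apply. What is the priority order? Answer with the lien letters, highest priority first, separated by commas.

E, B, A, C, D

Adjusting effective dates: A is treated as recorded 2022-07-30, the work-commencement date; B's effective date is 2022-01-28, when work began; C's effective date is the deed date, 2023-09-13.
E, as a property-tax lien, has superpriority and ranks first.
Among the remaining liens, by effective date: B (2022-01-28), A (2022-07-30), C (2023-09-13), D (2024-06-14).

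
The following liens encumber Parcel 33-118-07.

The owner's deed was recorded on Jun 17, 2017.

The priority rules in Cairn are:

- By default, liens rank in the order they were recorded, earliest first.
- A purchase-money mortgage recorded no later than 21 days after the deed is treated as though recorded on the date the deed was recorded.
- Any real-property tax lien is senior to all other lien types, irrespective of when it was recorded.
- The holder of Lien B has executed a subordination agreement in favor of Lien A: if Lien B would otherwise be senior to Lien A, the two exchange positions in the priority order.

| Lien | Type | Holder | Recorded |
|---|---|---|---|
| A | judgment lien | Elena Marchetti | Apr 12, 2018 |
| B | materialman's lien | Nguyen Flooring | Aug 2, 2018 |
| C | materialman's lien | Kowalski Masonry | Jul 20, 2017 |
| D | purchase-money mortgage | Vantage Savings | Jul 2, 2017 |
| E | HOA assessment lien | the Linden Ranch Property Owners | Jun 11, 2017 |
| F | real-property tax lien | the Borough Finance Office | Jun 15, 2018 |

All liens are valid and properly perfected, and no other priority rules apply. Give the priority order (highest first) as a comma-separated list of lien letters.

F, E, D, C, A, B

Effective dates after the stated exceptions: D was recorded within the 21-day window, so its effective date is the deed date Jun 17, 2017.
F is a real-property tax lien and takes priority over every other lien.
Remaining liens by effective date: E (Jun 11, 2017), D (Jun 17, 2017), C (Jul 20, 2017), A (Apr 12, 2018), B (Aug 2, 2018).
B already ranks below A; the subordination has no effect.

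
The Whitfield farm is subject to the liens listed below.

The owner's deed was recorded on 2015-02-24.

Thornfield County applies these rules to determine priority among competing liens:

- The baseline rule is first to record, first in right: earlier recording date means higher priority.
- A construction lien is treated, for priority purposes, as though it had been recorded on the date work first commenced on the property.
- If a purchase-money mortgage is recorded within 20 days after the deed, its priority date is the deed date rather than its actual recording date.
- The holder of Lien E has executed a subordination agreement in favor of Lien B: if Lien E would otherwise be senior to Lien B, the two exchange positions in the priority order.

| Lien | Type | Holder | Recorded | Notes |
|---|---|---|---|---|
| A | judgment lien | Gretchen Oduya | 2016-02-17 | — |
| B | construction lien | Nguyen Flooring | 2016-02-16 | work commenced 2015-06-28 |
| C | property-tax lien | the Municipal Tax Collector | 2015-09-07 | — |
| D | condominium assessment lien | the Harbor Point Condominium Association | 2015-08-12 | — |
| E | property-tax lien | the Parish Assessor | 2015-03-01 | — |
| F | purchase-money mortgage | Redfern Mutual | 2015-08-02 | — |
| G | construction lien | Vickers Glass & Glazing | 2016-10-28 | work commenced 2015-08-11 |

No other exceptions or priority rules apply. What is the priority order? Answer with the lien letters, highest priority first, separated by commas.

Effective dates: B is treated as recorded 2015-06-28, the work-commencement date; F missed the 20-day window (159 days after the deed), so its recording date stands; G is treated as recorded 2015-08-11, the work-commencement date.
Sorted by effective date: E (2015-03-01), B (2015-06-28), F (2015-08-02), G (2015-08-11), D (2015-08-12), C (2015-09-07), A (2016-02-17).
Because E would otherwise rank above B, the subordination swaps them.

B, E, F, G, D, C, A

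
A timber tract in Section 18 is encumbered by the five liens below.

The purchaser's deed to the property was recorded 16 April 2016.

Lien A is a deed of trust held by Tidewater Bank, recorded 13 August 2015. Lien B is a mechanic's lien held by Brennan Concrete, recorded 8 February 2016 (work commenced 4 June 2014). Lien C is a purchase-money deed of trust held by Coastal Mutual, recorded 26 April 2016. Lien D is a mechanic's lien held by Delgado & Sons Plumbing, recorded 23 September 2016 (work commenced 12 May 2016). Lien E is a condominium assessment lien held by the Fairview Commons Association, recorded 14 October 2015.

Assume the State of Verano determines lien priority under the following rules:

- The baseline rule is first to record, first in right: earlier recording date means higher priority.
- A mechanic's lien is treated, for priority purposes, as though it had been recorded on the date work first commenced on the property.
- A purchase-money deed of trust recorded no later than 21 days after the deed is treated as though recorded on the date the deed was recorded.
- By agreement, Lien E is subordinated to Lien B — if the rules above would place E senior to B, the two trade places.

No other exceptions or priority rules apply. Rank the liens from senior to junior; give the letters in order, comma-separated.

B, A, E, C, D

Effective dates after the stated exceptions: B relates back to 4 June 2014 (work commenced); C relates back to the deed date 16 April 2016; D's effective date is 12 May 2016, when work began.
By effective date, earliest first: B (4 June 2014), A (13 August 2015), E (14 October 2015), C (16 April 2016), D (12 May 2016).
E is already junior to B, so the subordination agreement changes nothing.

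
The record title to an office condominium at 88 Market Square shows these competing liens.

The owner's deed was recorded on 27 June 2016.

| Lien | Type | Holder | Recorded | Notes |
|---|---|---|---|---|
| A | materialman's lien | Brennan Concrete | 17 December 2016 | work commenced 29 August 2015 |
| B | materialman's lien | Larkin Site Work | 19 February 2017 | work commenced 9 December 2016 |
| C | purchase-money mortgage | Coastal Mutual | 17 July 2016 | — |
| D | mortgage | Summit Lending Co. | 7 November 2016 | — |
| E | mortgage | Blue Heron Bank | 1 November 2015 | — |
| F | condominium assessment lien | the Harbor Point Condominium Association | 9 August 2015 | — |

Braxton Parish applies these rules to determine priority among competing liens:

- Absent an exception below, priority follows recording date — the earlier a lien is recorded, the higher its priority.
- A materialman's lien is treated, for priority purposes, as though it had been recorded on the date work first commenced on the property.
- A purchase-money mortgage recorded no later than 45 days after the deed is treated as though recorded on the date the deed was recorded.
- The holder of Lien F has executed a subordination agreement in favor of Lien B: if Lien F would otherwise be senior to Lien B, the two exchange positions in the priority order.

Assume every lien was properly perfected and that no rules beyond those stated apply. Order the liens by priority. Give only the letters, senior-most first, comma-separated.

B, A, E, C, D, F

Effective dates after the stated exceptions: A is treated as recorded 29 August 2015, the work-commencement date; B is treated as recorded 9 December 2016, the work-commencement date; C was recorded within the 45-day window, so its effective date is the deed date 27 June 2016.
Sorted by effective date: F (9 August 2015), A (29 August 2015), E (1 November 2015), C (27 June 2016), D (7 November 2016), B (9 December 2016).
The subordination applies — F was senior to B — so F and B swap.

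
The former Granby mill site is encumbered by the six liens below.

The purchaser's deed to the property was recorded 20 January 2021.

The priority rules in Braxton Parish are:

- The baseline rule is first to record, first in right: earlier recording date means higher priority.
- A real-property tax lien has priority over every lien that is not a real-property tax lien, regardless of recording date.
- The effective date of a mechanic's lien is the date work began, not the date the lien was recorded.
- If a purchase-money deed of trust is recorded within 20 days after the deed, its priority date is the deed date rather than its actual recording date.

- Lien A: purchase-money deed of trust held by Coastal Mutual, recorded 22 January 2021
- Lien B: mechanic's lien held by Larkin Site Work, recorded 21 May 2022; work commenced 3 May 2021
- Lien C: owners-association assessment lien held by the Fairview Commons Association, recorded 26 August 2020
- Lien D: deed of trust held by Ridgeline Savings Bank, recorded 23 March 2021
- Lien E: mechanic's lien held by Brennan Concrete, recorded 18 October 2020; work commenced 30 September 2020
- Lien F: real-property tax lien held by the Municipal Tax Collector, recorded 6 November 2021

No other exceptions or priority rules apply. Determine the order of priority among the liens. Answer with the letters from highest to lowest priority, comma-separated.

First, effective dates: A relates back to the deed date 20 January 2021; B relates back to 3 May 2021 (work commenced); E relates back to 30 September 2020 (work commenced).
F is a real-property tax lien, so it outranks all other liens regardless of date.
Remaining liens by effective date: C (26 August 2020), E (30 September 2020), A (20 January 2021), D (23 March 2021), B (3 May 2021).

F, C, E, A, D, B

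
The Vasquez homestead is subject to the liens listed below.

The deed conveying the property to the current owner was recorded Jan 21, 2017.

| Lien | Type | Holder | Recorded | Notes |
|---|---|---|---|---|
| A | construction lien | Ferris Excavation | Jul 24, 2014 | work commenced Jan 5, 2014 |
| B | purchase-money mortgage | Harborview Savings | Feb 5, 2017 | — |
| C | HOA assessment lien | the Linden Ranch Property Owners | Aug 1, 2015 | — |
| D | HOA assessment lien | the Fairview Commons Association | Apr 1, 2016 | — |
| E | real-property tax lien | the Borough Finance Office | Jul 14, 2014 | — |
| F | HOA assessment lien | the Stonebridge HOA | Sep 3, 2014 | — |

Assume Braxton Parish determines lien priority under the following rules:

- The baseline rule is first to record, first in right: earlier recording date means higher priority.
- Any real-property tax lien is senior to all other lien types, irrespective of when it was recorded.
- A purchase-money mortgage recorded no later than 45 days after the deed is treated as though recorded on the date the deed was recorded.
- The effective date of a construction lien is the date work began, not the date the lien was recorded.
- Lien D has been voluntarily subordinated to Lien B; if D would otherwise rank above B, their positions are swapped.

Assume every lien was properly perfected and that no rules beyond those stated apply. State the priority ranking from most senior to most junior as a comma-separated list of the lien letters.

Effective dates: A is treated as recorded Jan 5, 2014, the work-commencement date; B relates back to the deed date Jan 21, 2017.
E, as a real-property tax lien, has superpriority and ranks first.
The other liens, earliest effective date first: A (Jan 5, 2014), F (Sep 3, 2014), C (Aug 1, 2015), D (Apr 1, 2016), B (Jan 21, 2017).
D is senior to B before the subordination, so the two trade places.

E, A, F, C, B, D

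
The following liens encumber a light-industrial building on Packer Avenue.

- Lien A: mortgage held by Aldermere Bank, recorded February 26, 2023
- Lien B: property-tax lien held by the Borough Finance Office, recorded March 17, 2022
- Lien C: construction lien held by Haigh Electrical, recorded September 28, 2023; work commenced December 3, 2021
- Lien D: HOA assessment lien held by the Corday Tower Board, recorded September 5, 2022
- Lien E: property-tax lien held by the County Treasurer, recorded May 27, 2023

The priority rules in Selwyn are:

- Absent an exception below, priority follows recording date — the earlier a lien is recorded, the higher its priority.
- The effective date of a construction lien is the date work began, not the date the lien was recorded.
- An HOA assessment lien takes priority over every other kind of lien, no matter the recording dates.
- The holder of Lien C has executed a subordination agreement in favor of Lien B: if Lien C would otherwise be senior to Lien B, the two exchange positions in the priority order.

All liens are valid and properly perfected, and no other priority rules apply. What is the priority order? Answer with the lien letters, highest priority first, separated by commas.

D, B, C, A, E

Adjusting effective dates: C's effective date is December 3, 2021, when work began.
D is an HOA assessment lien, so it outranks all other liens regardless of date.
The other liens, earliest effective date first: C (December 3, 2021), B (March 17, 2022), A (February 26, 2023), E (May 27, 2023).
Because C would otherwise rank above B, the subordination swaps them.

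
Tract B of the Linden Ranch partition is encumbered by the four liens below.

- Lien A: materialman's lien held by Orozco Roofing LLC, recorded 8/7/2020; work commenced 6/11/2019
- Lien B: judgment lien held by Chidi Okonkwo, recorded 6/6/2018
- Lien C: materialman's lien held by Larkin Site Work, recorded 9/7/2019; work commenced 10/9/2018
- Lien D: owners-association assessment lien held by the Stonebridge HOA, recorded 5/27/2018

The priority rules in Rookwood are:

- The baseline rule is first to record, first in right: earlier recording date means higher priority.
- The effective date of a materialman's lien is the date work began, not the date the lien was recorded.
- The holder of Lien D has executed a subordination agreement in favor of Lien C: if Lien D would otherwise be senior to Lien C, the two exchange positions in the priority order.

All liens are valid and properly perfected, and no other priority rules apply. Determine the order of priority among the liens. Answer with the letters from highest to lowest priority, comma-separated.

C, B, D, A

First, effective dates: A's effective date is 6/11/2019, when work began; C is treated as recorded 10/9/2018, the work-commencement date.
By effective date: D (5/27/2018), B (6/6/2018), C (10/9/2018), A (6/11/2019).
Because D would otherwise rank above C, the subordination swaps them.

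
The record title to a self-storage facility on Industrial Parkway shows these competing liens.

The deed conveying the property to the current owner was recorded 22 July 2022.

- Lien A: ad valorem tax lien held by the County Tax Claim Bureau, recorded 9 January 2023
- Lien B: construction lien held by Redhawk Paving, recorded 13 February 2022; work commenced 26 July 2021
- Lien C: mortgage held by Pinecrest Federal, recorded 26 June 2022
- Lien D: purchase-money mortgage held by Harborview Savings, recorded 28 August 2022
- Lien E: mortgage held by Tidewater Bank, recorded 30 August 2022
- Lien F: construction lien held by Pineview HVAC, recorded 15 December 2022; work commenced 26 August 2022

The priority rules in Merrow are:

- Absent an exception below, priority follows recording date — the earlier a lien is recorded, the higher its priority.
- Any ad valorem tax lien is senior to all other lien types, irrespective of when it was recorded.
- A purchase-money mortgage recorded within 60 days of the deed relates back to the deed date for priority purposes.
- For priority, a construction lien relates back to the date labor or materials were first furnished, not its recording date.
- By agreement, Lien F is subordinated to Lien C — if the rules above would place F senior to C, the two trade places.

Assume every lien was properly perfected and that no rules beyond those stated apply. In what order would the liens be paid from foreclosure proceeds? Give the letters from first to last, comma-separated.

Adjusting effective dates: B's effective date is 26 July 2021, when work began; D's effective date is the deed date, 22 July 2022; F's effective date is 26 August 2022, when work began.
A is an ad valorem tax lien, so it outranks all other liens regardless of date.
Ordering the rest by effective date: B (26 July 2021), C (26 June 2022), D (22 July 2022), F (26 August 2022), E (30 August 2022).
F is already junior to C, so the subordination agreement changes nothing.

A, B, C, D, F, E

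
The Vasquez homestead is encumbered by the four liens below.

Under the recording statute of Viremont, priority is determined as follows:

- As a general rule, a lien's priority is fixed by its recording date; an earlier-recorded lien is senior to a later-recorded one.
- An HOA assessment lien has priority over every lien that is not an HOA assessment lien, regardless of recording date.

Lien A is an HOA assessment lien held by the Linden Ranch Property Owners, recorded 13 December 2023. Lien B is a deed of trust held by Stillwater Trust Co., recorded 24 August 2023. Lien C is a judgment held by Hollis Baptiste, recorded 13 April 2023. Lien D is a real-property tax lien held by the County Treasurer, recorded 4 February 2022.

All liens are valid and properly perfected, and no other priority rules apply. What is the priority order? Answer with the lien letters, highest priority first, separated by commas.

A is an HOA assessment lien, so it outranks all other liens regardless of date.
Among the remaining liens, by effective date: D (4 February 2022), C (13 April 2023), B (24 August 2023).

A, D, C, B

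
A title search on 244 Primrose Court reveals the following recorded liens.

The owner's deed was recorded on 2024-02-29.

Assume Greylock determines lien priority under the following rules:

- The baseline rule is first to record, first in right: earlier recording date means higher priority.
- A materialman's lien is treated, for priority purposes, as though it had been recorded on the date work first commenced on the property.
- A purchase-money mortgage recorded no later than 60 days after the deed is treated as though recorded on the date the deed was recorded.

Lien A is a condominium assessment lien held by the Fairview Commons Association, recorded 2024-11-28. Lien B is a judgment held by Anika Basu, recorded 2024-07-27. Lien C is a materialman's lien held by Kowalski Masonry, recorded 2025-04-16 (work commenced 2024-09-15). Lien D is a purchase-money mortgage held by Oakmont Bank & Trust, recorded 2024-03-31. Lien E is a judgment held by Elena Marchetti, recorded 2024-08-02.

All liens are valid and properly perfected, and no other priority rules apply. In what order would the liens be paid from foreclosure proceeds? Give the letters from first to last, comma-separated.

D, B, E, C, A

Effective dates after the stated exceptions: C is treated as recorded 2024-09-15, the work-commencement date; D relates back to the deed date 2024-02-29.
By effective date: D (2024-02-29), B (2024-07-27), E (2024-08-02), C (2024-09-15), A (2024-11-28).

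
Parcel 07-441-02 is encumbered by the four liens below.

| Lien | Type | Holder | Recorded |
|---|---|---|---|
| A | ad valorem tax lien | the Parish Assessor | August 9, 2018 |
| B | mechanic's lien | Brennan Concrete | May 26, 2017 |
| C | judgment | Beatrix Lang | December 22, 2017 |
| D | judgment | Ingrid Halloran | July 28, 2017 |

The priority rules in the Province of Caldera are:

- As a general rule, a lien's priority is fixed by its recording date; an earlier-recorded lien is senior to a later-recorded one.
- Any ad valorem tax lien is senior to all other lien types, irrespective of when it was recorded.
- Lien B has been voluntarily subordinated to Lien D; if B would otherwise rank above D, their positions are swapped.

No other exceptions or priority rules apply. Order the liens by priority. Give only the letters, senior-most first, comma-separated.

A, D, B, C

As an ad valorem tax lien, A is senior to every other lien.
The other liens, earliest effective date first: B (May 26, 2017), D (July 28, 2017), C (December 22, 2017).
The subordination applies — B was senior to D — so B and D swap.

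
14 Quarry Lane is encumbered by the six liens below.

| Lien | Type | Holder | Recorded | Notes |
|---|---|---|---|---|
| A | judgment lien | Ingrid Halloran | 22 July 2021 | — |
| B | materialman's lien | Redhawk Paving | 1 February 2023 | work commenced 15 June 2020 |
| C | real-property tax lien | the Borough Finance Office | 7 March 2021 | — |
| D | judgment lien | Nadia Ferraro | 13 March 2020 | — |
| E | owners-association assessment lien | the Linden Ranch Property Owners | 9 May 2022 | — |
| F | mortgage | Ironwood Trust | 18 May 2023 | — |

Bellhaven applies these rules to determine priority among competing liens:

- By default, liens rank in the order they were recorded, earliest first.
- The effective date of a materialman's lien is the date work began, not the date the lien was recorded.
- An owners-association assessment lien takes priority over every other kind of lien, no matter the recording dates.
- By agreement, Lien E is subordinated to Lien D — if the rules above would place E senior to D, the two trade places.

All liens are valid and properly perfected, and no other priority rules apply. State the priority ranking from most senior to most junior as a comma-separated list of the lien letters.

D, E, B, C, A, F

Adjusting effective dates: B is treated as recorded 15 June 2020, the work-commencement date.
As an owners-association assessment lien, E is senior to every other lien.
The other liens, earliest effective date first: D (13 March 2020), B (15 June 2020), C (7 March 2021), A (22 July 2021), F (18 May 2023).
E is senior to D before the subordination, so the two trade places.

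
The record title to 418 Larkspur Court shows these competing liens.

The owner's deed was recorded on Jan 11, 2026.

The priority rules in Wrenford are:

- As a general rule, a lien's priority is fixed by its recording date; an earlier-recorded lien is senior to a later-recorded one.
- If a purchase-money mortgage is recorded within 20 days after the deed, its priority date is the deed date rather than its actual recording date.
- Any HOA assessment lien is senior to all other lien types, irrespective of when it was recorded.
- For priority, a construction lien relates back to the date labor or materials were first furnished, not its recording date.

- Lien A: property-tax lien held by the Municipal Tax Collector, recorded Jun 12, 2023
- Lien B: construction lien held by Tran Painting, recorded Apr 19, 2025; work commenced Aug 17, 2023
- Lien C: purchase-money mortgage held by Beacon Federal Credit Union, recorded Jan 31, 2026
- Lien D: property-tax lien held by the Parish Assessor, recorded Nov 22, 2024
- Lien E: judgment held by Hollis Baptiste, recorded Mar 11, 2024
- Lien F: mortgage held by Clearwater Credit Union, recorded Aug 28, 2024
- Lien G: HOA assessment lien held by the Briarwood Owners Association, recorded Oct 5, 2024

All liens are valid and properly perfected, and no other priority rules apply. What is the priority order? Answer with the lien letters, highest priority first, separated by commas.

G, A, B, E, F, D, C

First, effective dates: B is treated as recorded Aug 17, 2023, the work-commencement date; C was recorded within the 20-day window, so its effective date is the deed date Jan 11, 2026.
G is an HOA assessment lien and takes priority over every other lien.
Remaining liens by effective date: A (Jun 12, 2023), B (Aug 17, 2023), E (Mar 11, 2024), F (Aug 28, 2024), D (Nov 22, 2024), C (Jan 11, 2026).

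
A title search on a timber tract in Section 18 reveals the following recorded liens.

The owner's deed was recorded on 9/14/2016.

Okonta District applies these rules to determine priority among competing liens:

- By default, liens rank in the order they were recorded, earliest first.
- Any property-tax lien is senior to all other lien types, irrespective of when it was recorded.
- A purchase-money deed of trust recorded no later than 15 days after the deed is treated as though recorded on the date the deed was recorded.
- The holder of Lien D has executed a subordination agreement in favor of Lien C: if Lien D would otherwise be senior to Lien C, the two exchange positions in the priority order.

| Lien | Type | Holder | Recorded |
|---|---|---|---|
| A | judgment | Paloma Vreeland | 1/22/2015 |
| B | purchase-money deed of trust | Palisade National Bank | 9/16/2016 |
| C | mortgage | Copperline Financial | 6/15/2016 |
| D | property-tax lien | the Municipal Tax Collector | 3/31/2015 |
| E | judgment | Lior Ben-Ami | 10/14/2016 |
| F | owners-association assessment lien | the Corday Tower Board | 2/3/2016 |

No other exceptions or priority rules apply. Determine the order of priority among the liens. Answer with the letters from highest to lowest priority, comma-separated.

C, A, F, D, B, E

Effective dates after the stated exceptions: B relates back to the deed date 9/14/2016.
As a property-tax lien, D is senior to every other lien.
Among the remaining liens, by effective date: A (1/22/2015), F (2/3/2016), C (6/15/2016), B (9/14/2016), E (10/14/2016).
Because D would otherwise rank above C, the subordination swaps them.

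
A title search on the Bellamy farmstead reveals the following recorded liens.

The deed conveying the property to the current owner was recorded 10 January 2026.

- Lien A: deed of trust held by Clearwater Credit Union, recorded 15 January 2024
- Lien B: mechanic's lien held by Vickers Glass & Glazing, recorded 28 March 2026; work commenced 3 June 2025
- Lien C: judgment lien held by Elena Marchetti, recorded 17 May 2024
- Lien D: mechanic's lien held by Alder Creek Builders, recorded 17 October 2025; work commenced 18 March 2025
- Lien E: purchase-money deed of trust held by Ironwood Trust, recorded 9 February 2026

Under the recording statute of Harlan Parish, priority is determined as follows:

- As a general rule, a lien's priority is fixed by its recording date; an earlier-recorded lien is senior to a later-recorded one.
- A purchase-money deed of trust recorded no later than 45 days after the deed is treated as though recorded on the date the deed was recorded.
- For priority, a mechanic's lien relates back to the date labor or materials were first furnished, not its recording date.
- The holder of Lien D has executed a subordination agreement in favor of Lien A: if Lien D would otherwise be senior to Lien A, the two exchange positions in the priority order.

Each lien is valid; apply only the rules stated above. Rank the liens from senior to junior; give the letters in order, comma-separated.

A, C, D, B, E

Effective dates after the stated exceptions: B relates back to 3 June 2025 (work commenced); D relates back to 18 March 2025 (work commenced); E relates back to the deed date 10 January 2026.
Sorted by effective date: A (15 January 2024), C (17 May 2024), D (18 March 2025), B (3 June 2025), E (10 January 2026).
D already ranks below A; the subordination has no effect.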